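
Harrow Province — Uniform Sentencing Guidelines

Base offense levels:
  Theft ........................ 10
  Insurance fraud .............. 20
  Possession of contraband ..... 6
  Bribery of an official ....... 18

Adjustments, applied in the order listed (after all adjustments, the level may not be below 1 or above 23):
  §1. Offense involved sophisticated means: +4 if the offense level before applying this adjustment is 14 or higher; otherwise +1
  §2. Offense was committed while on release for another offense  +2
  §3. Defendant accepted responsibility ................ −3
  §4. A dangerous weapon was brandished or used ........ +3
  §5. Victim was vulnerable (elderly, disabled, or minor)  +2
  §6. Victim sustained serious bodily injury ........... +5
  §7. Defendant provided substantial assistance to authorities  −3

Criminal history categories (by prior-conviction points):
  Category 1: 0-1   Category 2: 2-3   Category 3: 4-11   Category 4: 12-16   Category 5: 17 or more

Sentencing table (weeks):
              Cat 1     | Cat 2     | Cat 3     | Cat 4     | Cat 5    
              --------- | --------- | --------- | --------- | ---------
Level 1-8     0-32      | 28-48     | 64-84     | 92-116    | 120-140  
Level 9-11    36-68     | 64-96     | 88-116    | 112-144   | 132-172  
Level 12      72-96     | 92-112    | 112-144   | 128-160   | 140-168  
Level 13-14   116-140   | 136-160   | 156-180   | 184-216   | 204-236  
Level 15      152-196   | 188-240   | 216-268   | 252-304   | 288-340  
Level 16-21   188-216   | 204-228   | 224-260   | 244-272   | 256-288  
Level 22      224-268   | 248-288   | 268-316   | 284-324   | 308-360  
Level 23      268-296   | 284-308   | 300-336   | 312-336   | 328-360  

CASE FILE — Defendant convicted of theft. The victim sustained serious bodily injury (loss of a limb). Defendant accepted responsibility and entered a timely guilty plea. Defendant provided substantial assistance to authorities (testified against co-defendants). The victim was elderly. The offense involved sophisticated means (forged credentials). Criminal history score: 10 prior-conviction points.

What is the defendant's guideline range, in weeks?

112-144 weeks

Base offense level for theft: 10.
§1 applies (level before this adjustment is 10 < 14, so +1): 10 + 1 = 11.
§3 applies: 11 − 3 = 8.
§4 does not apply.
§5 applies: 8 + 2 = 10.
§6 applies: 10 + 5 = 15.
§7 applies: 15 − 3 = 12.
Final offense level: 12.
Criminal history: 10 prior points → Category 3 (4-11).
Level 12 falls in the 12 band.
Grid: Level 12 × Category 3 = 112-144 weeks.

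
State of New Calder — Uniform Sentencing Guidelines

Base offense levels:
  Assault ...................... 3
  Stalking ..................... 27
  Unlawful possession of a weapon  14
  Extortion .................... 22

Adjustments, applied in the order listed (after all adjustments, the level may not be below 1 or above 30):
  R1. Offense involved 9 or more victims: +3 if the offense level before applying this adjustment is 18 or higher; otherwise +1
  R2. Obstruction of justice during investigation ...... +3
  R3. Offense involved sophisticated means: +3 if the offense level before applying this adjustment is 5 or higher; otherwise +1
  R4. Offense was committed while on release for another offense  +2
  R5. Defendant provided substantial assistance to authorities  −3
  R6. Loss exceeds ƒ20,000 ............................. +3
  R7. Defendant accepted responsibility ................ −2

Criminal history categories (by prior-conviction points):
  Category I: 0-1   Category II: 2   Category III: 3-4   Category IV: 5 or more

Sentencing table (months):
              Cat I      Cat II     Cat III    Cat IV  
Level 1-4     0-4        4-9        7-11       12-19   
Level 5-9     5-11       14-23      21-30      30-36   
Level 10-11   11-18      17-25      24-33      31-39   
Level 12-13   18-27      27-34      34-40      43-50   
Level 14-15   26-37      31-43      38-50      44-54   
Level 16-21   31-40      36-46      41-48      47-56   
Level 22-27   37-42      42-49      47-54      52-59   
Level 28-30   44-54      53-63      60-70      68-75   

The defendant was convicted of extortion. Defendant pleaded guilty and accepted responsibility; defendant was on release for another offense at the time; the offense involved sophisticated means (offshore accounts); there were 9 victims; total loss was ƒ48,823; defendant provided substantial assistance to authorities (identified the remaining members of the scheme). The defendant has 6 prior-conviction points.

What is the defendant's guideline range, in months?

68-75 months

Base offense level for extortion: 22.
R1 applies (level before this adjustment is 22 ≥ 18, so +3): 22 + 3 = 25.
R3 applies (level before this adjustment is 25 ≥ 5, so +3): 25 + 3 = 28.
R4 applies: 28 + 2 = 30.
R5 applies: 30 − 3 = 27.
R6 applies: 27 + 3 = 30.
R7 applies: 30 − 2 = 28.
Final offense level: 28.
Criminal history: 6 prior points → Category IV (5+).
Level 28 falls in the 28-30 band.
Grid: Level 28-30 × Category IV = 68-75 months.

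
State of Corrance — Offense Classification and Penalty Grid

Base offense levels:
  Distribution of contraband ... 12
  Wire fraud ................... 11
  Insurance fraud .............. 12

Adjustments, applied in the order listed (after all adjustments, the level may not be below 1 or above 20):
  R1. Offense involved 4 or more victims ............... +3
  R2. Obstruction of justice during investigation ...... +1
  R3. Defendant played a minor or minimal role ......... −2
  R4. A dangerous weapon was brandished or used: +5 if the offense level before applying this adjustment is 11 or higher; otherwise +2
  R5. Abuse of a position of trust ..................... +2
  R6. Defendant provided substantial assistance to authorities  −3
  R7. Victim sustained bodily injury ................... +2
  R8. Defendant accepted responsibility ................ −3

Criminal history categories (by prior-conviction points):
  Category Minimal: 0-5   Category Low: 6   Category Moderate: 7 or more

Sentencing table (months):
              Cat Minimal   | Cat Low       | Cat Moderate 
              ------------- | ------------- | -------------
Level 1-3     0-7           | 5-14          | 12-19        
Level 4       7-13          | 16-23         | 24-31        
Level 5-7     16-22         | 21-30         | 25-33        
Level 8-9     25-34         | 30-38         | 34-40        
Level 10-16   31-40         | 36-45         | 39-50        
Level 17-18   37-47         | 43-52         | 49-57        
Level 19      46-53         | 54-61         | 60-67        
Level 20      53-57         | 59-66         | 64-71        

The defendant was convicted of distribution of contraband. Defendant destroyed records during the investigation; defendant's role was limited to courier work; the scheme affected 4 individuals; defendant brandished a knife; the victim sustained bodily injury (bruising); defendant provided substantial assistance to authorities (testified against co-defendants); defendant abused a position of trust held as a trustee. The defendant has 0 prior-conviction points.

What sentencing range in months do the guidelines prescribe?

53-57 months

Base offense level for distribution of contraband: 12.
R1 applies: 12 + 3 = 15.
R2 applies: 15 + 1 = 16.
R3 applies: 16 − 2 = 14.
R4 applies (level before this adjustment is 14 ≥ 11, so +5): 14 + 5 = 19.
R5 applies: 19 + 2 = 21.
R6 applies: 21 − 3 = 18.
R7 applies: 18 + 2 = 20.
Final offense level: 20.
Criminal history: 0 prior points → Category Minimal (0-5).
Level 20 falls in the 20 band.
Grid: Level 20 × Category Minimal = 53-57 months.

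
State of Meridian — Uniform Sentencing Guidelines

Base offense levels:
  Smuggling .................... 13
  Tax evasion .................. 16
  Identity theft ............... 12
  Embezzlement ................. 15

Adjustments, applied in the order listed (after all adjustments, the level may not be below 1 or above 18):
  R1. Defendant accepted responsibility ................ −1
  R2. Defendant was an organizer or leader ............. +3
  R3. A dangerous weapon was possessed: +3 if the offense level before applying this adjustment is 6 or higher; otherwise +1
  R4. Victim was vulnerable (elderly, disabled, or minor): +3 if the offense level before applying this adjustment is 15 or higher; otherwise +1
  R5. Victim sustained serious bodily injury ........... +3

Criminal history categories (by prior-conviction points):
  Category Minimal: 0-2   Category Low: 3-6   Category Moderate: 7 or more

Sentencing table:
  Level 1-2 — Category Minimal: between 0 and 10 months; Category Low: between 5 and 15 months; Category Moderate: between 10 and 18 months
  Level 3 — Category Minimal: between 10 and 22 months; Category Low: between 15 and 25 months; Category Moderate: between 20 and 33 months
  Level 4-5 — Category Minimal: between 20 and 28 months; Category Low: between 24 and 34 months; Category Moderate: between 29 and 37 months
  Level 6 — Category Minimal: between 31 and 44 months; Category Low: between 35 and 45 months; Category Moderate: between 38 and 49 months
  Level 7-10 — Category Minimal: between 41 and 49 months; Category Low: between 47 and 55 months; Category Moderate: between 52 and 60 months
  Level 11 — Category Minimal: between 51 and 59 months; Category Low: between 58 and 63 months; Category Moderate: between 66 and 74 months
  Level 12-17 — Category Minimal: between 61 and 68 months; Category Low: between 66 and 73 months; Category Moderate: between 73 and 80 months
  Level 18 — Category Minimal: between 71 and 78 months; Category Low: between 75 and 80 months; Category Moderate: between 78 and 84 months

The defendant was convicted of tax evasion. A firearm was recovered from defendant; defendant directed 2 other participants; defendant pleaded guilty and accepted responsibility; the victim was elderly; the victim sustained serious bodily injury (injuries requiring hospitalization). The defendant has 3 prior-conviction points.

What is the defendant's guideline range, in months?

Base offense level for tax evasion: 16.
R1 applies: 16 − 1 = 15.
R2 applies: 15 + 3 = 18.
R3 applies (level before this adjustment is 18 ≥ 6, so +3): 18 + 3 = 21.
R4 applies (level before this adjustment is 21 ≥ 15, so +3): 21 + 3 = 24.
R5 applies: 24 + 3 = 27.
Level 27 exceeds the maximum of 18; capped at 18.
Final offense level: 18.
Criminal history: 3 prior points → Category Low (3-6).
Level 18 falls in the 18 band.
Grid: Level 18 × Category Low = 75-80 months.

75-80 months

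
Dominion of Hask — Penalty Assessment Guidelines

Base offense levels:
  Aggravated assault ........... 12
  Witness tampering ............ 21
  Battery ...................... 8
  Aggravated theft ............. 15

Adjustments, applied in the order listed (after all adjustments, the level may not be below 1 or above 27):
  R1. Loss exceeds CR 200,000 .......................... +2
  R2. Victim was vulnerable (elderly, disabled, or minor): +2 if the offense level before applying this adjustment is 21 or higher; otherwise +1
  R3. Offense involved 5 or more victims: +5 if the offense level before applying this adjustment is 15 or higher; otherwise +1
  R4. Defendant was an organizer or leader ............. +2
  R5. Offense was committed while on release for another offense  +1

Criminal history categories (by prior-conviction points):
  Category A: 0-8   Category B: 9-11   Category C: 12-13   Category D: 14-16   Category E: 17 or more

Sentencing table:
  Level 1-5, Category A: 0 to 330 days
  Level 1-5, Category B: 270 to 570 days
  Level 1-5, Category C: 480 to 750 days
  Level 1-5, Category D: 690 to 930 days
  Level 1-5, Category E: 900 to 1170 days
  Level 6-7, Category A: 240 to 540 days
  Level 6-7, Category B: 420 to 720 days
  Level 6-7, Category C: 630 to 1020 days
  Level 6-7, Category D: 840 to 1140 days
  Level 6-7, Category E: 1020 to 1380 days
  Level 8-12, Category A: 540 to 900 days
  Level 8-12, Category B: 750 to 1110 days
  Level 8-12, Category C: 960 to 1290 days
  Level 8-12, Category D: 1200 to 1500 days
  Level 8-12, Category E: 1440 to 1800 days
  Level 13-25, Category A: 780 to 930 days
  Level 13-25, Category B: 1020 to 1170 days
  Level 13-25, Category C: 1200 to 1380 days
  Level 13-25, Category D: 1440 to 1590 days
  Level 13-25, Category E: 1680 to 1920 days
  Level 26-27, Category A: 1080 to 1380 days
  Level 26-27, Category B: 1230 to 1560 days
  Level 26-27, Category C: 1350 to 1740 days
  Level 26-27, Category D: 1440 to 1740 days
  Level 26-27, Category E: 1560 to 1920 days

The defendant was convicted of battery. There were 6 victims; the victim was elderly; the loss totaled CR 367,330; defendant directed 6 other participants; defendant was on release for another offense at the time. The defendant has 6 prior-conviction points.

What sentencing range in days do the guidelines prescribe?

780-930 days

Base offense level for battery: 8.
R1 applies: 8 + 2 = 10.
R2 applies (level before this adjustment is 10 < 21, so +1): 10 + 1 = 11.
R3 applies (level before this adjustment is 11 < 15, so +1): 11 + 1 = 12.
R4 applies: 12 + 2 = 14.
R5 applies: 14 + 1 = 15.
Final offense level: 15.
Criminal history: 6 prior points → Category A (0-8).
Level 15 falls in the 13-25 band.
Grid: Level 13-25 × Category A = 780-930 days.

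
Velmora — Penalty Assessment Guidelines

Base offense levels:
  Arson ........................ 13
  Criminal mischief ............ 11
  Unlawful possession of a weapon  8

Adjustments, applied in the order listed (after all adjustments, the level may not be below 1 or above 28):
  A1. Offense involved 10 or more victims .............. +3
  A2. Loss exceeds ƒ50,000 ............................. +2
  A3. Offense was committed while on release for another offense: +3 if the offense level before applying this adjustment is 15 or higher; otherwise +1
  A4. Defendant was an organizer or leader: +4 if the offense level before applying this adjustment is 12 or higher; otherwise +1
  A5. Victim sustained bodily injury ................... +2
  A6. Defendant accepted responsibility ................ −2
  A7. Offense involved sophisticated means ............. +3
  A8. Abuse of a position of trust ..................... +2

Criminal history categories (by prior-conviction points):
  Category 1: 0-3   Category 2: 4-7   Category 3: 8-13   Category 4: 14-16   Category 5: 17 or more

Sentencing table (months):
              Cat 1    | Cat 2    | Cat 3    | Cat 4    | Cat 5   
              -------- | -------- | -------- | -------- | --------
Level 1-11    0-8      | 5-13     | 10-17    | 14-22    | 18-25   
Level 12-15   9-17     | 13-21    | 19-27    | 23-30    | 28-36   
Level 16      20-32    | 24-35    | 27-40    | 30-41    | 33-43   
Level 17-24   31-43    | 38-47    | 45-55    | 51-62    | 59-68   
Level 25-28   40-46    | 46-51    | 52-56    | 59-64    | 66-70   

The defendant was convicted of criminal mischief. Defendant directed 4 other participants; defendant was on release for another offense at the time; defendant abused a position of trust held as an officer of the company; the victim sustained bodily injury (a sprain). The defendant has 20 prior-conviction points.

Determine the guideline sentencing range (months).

59-68 months

Base offense level for criminal mischief: 11.
A3 applies (level before this adjustment is 11 < 15, so +1): 11 + 1 = 12.
A4 applies (level before this adjustment is 12 ≥ 12, so +4): 12 + 4 = 16.
A5 applies: 16 + 2 = 18.
A6 does not apply.
A8 applies: 18 + 2 = 20.
Final offense level: 20.
Criminal history: 20 prior points → Category 5 (17+).
Level 20 falls in the 17-24 band.
Grid: Level 17-24 × Category 5 = 59-68 months.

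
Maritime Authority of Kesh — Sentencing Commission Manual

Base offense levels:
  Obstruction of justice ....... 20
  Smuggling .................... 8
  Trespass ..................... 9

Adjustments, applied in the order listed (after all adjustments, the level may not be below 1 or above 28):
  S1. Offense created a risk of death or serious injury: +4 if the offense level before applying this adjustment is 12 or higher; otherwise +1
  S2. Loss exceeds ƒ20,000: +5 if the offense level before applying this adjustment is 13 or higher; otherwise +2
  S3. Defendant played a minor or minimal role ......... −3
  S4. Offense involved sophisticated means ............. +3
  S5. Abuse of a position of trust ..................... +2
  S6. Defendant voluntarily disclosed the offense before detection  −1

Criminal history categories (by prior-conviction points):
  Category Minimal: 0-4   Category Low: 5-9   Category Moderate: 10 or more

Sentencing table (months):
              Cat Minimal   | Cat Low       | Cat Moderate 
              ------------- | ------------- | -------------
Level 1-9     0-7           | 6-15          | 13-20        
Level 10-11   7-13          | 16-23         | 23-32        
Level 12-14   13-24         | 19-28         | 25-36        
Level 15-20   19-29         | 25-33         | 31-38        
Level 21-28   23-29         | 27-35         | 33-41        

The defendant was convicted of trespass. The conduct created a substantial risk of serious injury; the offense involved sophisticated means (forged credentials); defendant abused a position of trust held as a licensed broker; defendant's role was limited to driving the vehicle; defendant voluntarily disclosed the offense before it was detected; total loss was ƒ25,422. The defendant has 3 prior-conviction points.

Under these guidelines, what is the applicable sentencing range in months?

13-24 months

Base offense level for trespass: 9.
S1 applies (level before this adjustment is 9 < 12, so +1): 9 + 1 = 10.
S2 applies (level before this adjustment is 10 < 13, so +2): 10 + 2 = 12.
S3 applies: 12 − 3 = 9.
S4 applies: 9 + 3 = 12.
S5 applies: 12 + 2 = 14.
S6 applies: 14 − 1 = 13.
Final offense level: 13.
Criminal history: 3 prior points → Category Minimal (0-4).
Level 13 falls in the 12-14 band.
Grid: Level 12-14 × Category Minimal = 13-24 months.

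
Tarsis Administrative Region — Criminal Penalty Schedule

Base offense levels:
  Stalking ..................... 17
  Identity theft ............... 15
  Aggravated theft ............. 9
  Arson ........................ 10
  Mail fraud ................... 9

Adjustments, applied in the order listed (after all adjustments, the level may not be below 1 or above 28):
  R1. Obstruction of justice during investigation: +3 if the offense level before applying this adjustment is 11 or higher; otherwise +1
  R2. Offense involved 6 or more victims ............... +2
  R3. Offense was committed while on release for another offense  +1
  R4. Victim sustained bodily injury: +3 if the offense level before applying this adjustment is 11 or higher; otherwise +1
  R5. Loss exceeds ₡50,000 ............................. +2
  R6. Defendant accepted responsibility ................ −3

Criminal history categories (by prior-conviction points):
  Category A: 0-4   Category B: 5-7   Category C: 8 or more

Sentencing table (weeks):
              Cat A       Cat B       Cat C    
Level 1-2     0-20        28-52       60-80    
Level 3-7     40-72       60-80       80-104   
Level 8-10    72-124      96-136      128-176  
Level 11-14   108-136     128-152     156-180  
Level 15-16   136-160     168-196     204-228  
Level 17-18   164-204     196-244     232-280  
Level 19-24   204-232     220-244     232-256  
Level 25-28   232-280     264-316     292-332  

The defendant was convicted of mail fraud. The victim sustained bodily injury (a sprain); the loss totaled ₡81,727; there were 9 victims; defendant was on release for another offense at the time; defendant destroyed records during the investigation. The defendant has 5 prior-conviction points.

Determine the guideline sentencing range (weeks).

196-244 weeks

Base offense level for mail fraud: 9.
R1 applies (level before this adjustment is 9 < 11, so +1): 9 + 1 = 10.
R2 applies: 10 + 2 = 12.
R3 applies: 12 + 1 = 13.
R4 applies (level before this adjustment is 13 ≥ 11, so +3): 13 + 3 = 16.
R5 applies: 16 + 2 = 18.
R6 does not apply.
Final offense level: 18.
Criminal history: 5 prior points → Category B (5-7).
Level 18 falls in the 17-18 band.
Grid: Level 17-18 × Category B = 196-244 weeks.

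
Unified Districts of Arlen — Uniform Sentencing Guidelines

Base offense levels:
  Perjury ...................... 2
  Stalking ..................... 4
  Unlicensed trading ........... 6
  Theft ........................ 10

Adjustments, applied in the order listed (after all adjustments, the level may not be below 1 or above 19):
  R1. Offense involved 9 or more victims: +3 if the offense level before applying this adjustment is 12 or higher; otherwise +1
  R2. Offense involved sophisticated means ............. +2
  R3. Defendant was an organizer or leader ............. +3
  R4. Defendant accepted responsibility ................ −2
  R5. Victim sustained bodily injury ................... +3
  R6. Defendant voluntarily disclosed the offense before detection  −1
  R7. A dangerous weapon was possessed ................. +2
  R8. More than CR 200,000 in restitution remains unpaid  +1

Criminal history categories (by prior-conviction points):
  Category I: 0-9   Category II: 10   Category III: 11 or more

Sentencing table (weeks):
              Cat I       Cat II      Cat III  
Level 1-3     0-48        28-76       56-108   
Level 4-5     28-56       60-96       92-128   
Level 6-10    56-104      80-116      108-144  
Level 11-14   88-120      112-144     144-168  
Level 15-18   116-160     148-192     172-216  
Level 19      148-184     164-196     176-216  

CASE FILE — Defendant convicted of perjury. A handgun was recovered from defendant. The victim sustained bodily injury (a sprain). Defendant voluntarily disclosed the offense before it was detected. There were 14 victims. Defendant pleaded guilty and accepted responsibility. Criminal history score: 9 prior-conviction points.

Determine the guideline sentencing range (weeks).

Base offense level for perjury: 2.
R1 applies (level before this adjustment is 2 < 12, so +1): 2 + 1 = 3.
R3 does not apply.
R4 applies: 3 − 2 = 1.
R5 applies: 1 + 3 = 4.
R6 applies: 4 − 1 = 3.
R7 applies: 3 + 2 = 5.
Final offense level: 5.
Criminal history: 9 prior points → Category I (0-9).
Level 5 falls in the 4-5 band.
Grid: Level 4-5 × Category I = 28-56 weeks.

28-56 weeks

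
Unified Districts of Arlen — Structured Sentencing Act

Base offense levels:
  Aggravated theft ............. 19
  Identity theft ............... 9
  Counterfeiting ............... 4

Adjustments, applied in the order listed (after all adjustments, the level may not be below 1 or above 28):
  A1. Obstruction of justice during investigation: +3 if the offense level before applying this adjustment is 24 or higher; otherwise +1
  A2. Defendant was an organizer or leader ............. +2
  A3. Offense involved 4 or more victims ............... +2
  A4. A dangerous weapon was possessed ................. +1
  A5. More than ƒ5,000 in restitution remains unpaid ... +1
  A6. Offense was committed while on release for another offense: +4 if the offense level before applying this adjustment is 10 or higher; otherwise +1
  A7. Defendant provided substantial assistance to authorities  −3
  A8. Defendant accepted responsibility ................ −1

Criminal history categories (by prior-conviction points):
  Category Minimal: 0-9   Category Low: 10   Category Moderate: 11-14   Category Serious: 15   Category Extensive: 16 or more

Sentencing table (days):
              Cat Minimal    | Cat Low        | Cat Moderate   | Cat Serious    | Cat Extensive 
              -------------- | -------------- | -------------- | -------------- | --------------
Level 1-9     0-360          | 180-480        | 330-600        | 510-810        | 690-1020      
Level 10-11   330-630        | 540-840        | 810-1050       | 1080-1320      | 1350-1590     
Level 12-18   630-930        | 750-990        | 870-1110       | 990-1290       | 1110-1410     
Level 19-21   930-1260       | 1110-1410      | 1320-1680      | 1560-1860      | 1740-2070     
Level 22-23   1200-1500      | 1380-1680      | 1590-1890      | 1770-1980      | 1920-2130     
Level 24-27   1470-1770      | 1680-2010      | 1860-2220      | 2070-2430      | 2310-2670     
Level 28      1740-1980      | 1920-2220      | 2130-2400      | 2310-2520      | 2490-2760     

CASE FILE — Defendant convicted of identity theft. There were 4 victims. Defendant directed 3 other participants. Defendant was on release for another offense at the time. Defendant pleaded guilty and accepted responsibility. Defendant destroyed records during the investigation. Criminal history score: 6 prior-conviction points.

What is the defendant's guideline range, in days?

630-930 days

Base offense level for identity theft: 9.
A1 applies (level before this adjustment is 9 < 24, so +1): 9 + 1 = 10.
A2 applies: 10 + 2 = 12.
A3 applies: 12 + 2 = 14.
A4 does not apply.
A6 applies (level before this adjustment is 14 ≥ 10, so +4): 14 + 4 = 18.
A7 does not apply.
A8 applies: 18 − 1 = 17.
Final offense level: 17.
Criminal history: 6 prior points → Category Minimal (0-9).
Level 17 falls in the 12-18 band.
Grid: Level 12-18 × Category Minimal = 630-930 days.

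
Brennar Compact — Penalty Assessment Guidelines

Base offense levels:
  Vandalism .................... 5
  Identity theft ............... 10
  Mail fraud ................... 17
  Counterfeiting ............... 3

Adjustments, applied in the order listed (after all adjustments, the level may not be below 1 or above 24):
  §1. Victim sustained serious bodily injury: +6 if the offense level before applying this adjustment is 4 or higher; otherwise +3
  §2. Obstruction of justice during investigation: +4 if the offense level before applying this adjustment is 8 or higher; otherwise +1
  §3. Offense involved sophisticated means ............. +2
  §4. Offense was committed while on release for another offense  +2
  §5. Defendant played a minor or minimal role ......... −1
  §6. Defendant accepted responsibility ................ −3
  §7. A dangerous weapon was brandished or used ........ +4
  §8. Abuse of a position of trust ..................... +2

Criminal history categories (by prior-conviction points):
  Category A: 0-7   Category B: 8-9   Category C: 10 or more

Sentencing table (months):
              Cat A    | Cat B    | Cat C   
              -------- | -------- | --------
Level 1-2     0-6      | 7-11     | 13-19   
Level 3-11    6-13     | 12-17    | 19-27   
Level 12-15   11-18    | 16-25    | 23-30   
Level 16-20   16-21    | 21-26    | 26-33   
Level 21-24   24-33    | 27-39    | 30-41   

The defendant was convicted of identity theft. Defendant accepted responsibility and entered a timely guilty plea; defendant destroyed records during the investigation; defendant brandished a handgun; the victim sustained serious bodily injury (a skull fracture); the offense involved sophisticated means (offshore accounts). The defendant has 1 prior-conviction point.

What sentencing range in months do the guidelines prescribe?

24-33 months

Base offense level for identity theft: 10.
§1 applies (level before this adjustment is 10 ≥ 4, so +6): 10 + 6 = 16.
§2 applies (level before this adjustment is 16 ≥ 8, so +4): 16 + 4 = 20.
§3 applies: 20 + 2 = 22.
§5 does not apply.
§6 applies: 22 − 3 = 19.
§7 applies: 19 + 4 = 23.
Final offense level: 23.
Criminal history: 1 prior point → Category A (0-7).
Level 23 falls in the 21-24 band.
Grid: Level 21-24 × Category A = 24-33 months.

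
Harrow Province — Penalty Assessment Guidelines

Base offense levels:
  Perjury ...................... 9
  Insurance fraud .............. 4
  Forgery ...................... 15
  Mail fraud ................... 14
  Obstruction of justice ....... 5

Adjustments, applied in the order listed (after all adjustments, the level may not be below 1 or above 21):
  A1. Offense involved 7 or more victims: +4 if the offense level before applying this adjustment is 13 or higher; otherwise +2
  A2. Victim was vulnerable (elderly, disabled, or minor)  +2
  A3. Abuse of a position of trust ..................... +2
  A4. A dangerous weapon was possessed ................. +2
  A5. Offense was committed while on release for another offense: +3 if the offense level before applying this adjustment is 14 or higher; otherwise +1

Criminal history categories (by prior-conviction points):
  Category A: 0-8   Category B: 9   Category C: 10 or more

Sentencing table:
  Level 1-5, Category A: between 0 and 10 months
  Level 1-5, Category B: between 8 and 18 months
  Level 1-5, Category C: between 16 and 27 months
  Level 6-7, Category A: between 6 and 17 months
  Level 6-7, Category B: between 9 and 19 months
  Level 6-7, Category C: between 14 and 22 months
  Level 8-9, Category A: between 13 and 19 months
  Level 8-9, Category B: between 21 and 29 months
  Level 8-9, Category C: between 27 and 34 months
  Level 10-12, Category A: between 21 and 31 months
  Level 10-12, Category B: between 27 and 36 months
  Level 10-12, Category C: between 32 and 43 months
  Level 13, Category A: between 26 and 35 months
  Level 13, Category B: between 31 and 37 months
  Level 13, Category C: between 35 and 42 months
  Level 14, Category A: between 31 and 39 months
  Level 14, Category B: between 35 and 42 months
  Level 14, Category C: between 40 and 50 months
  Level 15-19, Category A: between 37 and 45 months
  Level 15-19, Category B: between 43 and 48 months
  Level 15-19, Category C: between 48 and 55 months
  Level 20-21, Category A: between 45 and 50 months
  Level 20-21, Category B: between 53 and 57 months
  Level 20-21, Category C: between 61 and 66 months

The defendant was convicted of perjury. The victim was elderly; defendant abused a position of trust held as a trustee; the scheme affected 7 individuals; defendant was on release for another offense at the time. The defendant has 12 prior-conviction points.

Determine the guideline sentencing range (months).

Base offense level for perjury: 9.
A1 applies (level before this adjustment is 9 < 13, so +2): 9 + 2 = 11.
A2 applies: 11 + 2 = 13.
A3 applies: 13 + 2 = 15.
A4 does not apply.
A5 applies (level before this adjustment is 15 ≥ 14, so +3): 15 + 3 = 18.
Final offense level: 18.
Criminal history: 12 prior points → Category C (10+).
Level 18 falls in the 15-19 band.
Grid: Level 15-19 × Category C = 48-55 months.

48-55 months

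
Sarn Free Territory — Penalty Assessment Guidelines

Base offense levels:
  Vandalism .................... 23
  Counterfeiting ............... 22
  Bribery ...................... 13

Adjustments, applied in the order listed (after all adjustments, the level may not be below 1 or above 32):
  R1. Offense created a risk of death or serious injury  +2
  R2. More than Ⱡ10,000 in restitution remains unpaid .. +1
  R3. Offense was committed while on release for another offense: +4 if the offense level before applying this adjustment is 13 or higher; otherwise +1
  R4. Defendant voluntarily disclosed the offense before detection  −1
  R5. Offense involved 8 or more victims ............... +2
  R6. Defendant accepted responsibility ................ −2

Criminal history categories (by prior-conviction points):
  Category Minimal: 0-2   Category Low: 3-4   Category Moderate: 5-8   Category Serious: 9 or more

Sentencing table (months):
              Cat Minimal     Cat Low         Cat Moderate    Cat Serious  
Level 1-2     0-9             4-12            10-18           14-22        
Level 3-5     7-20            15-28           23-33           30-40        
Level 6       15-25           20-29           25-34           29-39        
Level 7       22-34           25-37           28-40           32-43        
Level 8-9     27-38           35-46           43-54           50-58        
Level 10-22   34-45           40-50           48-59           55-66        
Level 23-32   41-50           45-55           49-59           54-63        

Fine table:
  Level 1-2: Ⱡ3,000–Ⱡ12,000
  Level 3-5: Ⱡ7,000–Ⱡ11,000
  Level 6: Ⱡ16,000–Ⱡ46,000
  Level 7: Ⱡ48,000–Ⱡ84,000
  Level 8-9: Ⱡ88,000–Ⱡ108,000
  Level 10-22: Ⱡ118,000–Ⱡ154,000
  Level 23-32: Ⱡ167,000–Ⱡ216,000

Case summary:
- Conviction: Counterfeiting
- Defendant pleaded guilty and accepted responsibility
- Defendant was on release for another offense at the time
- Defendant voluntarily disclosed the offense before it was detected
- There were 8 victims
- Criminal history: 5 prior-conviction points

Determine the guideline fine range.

Base offense level for counterfeiting: 22.
R1 does not apply.
R3 applies (level before this adjustment is 22 ≥ 13, so +4): 22 + 4 = 26.
R4 applies: 26 − 1 = 25.
R5 applies: 25 + 2 = 27.
R6 applies: 27 − 2 = 25.
Final offense level: 25.
Level 25 falls in the 23-32 band.
Fine table: Level 23-32 → Ⱡ167,000–Ⱡ216,000.

Ⱡ167,000–Ⱡ216,000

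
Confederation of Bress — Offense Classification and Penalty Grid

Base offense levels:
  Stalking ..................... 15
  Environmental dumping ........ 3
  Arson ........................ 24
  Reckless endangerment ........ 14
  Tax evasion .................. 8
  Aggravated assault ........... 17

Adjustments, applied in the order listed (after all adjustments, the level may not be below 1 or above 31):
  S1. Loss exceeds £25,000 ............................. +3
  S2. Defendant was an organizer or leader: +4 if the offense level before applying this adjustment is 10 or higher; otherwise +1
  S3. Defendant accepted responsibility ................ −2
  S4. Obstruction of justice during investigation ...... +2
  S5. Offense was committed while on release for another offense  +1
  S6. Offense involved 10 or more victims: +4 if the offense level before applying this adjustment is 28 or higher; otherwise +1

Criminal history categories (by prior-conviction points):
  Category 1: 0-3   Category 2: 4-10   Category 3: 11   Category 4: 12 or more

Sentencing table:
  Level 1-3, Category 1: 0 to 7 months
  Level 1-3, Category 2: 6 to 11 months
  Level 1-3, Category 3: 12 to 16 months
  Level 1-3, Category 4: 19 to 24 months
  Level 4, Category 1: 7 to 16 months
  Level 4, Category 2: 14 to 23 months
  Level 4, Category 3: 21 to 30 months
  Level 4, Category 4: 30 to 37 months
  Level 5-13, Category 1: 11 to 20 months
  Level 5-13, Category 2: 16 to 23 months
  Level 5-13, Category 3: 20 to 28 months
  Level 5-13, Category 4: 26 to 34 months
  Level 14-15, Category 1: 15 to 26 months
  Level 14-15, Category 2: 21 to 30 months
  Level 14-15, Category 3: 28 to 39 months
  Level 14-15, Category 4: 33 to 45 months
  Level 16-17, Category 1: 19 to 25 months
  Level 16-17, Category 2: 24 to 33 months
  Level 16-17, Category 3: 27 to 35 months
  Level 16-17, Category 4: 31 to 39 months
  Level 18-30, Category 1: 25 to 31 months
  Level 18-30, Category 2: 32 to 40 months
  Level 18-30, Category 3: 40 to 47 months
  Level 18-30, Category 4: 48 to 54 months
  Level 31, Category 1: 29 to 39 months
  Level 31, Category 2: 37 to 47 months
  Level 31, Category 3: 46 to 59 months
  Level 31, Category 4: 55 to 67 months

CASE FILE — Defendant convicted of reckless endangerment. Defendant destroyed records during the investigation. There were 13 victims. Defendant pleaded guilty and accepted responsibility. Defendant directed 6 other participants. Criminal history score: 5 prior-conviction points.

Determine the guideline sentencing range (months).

Base offense level for reckless endangerment: 14.
S1 does not apply.
S2 applies (level before this adjustment is 14 ≥ 10, so +4): 14 + 4 = 18.
S3 applies: 18 − 2 = 16.
S4 applies: 16 + 2 = 18.
S6 applies (level before this adjustment is 18 < 28, so +1): 18 + 1 = 19.
Final offense level: 19.
Criminal history: 5 prior points → Category 2 (4-10).
Level 19 falls in the 18-30 band.
Grid: Level 18-30 × Category 2 = 32-40 months.

32-40 months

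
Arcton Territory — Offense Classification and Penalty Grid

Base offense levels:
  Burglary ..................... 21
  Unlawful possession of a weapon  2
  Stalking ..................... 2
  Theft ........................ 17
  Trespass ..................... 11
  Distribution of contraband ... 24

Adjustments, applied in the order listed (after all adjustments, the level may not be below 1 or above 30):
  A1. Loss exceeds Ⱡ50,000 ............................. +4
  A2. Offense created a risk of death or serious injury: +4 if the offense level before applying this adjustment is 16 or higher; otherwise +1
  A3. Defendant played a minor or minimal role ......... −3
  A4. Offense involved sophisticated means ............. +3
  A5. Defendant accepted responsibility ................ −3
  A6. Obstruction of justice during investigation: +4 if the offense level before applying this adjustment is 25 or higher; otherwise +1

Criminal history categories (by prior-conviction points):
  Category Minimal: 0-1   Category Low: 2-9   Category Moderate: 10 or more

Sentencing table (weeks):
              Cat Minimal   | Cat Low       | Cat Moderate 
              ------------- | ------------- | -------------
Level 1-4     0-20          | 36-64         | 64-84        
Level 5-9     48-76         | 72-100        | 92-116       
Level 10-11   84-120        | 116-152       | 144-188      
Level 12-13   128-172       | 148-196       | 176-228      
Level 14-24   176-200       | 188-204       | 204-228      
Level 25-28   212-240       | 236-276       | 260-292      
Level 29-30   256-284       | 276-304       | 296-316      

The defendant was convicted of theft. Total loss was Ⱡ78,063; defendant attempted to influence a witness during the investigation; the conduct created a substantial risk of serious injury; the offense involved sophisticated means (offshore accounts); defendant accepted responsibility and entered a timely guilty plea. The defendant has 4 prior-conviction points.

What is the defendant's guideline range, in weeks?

276-304 weeks

Base offense level for theft: 17.
A1 applies: 17 + 4 = 21.
A2 applies (level before this adjustment is 21 ≥ 16, so +4): 21 + 4 = 25.
A3 does not apply.
A4 applies: 25 + 3 = 28.
A5 applies: 28 − 3 = 25.
A6 applies (level before this adjustment is 25 ≥ 25, so +4): 25 + 4 = 29.
Final offense level: 29.
Criminal history: 4 prior points → Category Low (2-9).
Level 29 falls in the 29-30 band.
Grid: Level 29-30 × Category Low = 276-304 weeks.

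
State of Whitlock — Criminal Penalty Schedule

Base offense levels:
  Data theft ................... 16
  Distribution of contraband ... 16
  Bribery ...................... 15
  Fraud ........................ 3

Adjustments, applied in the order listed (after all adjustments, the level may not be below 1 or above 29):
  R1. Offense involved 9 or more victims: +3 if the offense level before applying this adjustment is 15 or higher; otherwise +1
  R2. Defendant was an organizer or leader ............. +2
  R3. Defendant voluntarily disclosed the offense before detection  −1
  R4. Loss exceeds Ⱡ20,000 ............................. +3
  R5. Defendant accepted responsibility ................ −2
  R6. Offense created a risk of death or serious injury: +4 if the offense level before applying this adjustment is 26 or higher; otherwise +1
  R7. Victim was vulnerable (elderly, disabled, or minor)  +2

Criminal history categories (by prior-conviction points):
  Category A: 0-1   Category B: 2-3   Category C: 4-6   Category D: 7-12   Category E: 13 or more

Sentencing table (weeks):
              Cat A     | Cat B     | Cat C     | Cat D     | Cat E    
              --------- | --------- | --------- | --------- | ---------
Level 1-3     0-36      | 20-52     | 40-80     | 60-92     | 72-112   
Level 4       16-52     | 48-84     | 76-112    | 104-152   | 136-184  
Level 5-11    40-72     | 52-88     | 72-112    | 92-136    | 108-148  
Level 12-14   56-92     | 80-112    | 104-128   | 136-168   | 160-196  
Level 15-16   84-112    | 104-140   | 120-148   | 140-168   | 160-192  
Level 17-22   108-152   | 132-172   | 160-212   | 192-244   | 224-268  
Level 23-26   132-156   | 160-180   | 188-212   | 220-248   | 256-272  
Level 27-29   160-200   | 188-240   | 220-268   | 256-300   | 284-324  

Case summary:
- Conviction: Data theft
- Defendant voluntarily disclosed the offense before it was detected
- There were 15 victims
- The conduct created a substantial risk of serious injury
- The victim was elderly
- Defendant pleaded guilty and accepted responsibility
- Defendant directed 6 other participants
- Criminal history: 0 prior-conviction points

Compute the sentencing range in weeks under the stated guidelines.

Base offense level for data theft: 16.
R1 applies (level before this adjustment is 16 ≥ 15, so +3): 16 + 3 = 19.
R2 applies: 19 + 2 = 21.
R3 applies: 21 − 1 = 20.
R5 applies: 20 − 2 = 18.
R6 applies (level before this adjustment is 18 < 26, so +1): 18 + 1 = 19.
R7 applies: 19 + 2 = 21.
Final offense level: 21.
Criminal history: 0 prior points → Category A (0-1).
Level 21 falls in the 17-22 band.
Grid: Level 17-22 × Category A = 108-152 weeks.

108-152 weeks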